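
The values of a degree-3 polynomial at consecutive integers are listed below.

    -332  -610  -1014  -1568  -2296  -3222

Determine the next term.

Δ: -278, -404, -554, -728, -926
Δ²: -126, -150, -174, -198
Δ³: -24, -24, -24
Constant third difference = -24, so extend:
-198 − 24 = -222;  -926 − 222 = -1148;  -3222 − 1148 = -4370

-4370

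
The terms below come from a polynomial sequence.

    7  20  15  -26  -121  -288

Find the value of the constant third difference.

-18

First differences: 13, -5, -41, -95, -167
Second differences: -18, -36, -54, -72
Third differences: -18, -18, -18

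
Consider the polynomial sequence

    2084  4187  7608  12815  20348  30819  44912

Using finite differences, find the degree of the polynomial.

4

Δ: 2103, 3421, 5207, 7533, 10471, 14093
Δ²: 1318, 1786, 2326, 2938, 3622
Δ³: 468, 540, 612, 684
Δ⁴: 72, 72, 72
The fourth differences are constant, so the polynomial has degree 4.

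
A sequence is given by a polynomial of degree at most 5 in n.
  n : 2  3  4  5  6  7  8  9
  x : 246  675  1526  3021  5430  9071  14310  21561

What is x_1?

65

429  851  1495  2409  3641  5239  7251
422  644  914  1232  1598  2012
222  270  318  366  414
48  48  48  48
The fourth differences are constant at 48.
Work back: 222 − 48 = 174;  422 − 174 = 248;  429 − 248 = 181;  246 − 181 = 65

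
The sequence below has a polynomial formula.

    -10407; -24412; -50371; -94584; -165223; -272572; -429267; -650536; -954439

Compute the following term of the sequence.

D1: -14005 , -25959 , -44213 , -70639 , -107349 , -156695 , -221269 , -303903
D2: -11954 , -18254 , -26426 , -36710 , -49346 , -64574 , -82634
D3: -6300 , -8172 , -10284 , -12636 , -15228 , -18060
D4: -1872 , -2112 , -2352 , -2592 , -2832
D5: -240 , -240 , -240 , -240
Constant fifth difference = -240, so extend:
-2832 − 240 = -3072;  -18060 − 3072 = -21132;  -82634 − 21132 = -103766;  -303903 − 103766 = -407669;  -954439 − 407669 = -1362108

-1362108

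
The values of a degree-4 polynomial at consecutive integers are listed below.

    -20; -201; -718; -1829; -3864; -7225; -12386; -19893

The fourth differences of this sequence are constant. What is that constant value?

D1: -181, -517, -1111, -2035, -3361, -5161, -7507
D2: -336, -594, -924, -1326, -1800, -2346
D3: -258, -330, -402, -474, -546
D4: -72, -72, -72, -72

-72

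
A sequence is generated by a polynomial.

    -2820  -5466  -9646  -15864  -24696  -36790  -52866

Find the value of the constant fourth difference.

-72

First differences: -2646, -4180, -6218, -8832, -12094, -16076
Second differences: -1534, -2038, -2614, -3262, -3982
Third differences: -504, -576, -648, -720
Fourth differences: -72, -72, -72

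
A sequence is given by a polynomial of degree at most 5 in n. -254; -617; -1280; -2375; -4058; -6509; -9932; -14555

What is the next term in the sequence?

Δ: -363  -663  -1095  -1683  -2451  -3423  -4623
Δ²: -300  -432  -588  -768  -972  -1200
Δ³: -132  -156  -180  -204  -228
Δ⁴: -24  -24  -24  -24
Fourth differences constant at -24.
-228 − 24 = -252;  -1200 − 252 = -1452;  -4623 − 1452 = -6075;  -14555 − 6075 = -20630

-20630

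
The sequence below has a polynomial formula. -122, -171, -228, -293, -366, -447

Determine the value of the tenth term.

D1: -49, -57, -65, -73, -81
D2: -8, -8, -8, -8
The second differences are constant (-8).
-81 − 8 = -89;  -447 − 89 = -536
-89 − 8 = -97;  -536 − 97 = -633
-97 − 8 = -105;  -633 − 105 = -738
-105 − 8 = -113;  -738 − 113 = -851

-851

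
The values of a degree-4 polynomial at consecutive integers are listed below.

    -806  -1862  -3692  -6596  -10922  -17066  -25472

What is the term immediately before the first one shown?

-272

First differences: -1056, -1830, -2904, -4326, -6144, -8406
Second differences: -774, -1074, -1422, -1818, -2262
Third differences: -300, -348, -396, -444
Fourth differences: -48, -48, -48
The fourth differences are constant at -48.
Work back: -300 + 48 = -252;  -774 + 252 = -522;  -1056 + 522 = -534;  -806 + 534 = -272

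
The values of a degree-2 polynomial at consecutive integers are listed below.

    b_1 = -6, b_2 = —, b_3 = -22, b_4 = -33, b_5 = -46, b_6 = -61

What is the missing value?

-13

Using the last 4 terms:
First differences: -11, -13, -15
Second differences: -2, -2
Constant second difference = -2.
Extend backward: -11 + 2 = -9;  -22 + 9 = -13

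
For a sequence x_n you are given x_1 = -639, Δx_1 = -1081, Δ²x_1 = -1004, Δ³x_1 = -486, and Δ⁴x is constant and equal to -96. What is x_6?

-21424

Build the table forward from the leading diagonal:
Fourth differences: -96  -96  -96  -96  -96  -96
Third differences: -486  -582  -678  -774  -870  -966
Second differences: -1004  -1490  -2072  -2750  -3524  -4394
First differences: -1081  -2085  -3575  -5647  -8397  -11921
x: -639  -1720  -3805  -7380  -13027  -21424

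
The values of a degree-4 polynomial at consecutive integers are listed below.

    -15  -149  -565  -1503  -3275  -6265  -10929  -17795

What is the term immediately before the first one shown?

First differences: -134, -416, -938, -1772, -2990, -4664, -6866
Second differences: -282, -522, -834, -1218, -1674, -2202
Third differences: -240, -312, -384, -456, -528
Fourth differences: -72, -72, -72, -72
The fourth differences are constant at -72.
Work back: -240 + 72 = -168;  -282 + 168 = -114;  -134 + 114 = -20;  -15 + 20 = 5

5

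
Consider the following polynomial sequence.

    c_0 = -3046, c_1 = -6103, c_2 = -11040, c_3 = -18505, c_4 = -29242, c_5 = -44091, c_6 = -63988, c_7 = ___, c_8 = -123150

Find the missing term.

Using the first 7 terms:
D1: -3057, -4937, -7465, -10737, -14849, -19897
D2: -1880, -2528, -3272, -4112, -5048
D3: -648, -744, -840, -936
D4: -96, -96, -96
Constant fourth difference = -96.
Extend forward: -936 − 96 = -1032;  -5048 − 1032 = -6080;  -19897 − 6080 = -25977;  -63988 − 25977 = -89965

-89965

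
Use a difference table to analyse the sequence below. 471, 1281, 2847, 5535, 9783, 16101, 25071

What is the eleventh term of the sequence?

101631

Δ: 810, 1566, 2688, 4248, 6318, 8970
Δ²: 756, 1122, 1560, 2070, 2652
Δ³: 366, 438, 510, 582
Δ⁴: 72, 72, 72
Constant fourth difference = 72, so extend:
582 + 72 = 654;  2652 + 654 = 3306;  8970 + 3306 = 12276;  25071 + 12276 = 37347
654 + 72 = 726;  3306 + 726 = 4032;  12276 + 4032 = 16308;  37347 + 16308 = 53655
726 + 72 = 798;  4032 + 798 = 4830;  16308 + 4830 = 21138;  53655 + 21138 = 74793
798 + 72 = 870;  4830 + 870 = 5700;  21138 + 5700 = 26838;  74793 + 26838 = 101631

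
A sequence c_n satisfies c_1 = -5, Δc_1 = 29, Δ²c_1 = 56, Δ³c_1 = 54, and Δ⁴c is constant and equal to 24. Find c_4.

Build the table forward from the leading diagonal:
Δ⁴: 24  24  24  24
Δ³: 54  78  102  126
Δ²: 56  110  188  290
Δ: 29  85  195  383
c: -5  24  109  304

304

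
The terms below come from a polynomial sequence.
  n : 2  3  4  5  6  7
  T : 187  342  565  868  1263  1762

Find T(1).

88

Δ: 155  223  303  395  499
Δ²: 68  80  92  104
Δ³: 12  12  12
The third differences are constant at 12.
Work back: 68 − 12 = 56;  155 − 56 = 99;  187 − 99 = 88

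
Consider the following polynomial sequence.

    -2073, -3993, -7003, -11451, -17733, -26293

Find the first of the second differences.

-1090

Δ: -1920, -3010, -4448, -6282, -8560
Δ²: -1090, -1438, -1834, -2278
Δ³: -348, -396, -444
Δ⁴: -48, -48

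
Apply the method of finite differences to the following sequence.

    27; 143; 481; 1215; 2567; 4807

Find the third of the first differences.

734

Δ: 116, 338, 734, 1352, 2240
Δ²: 222, 396, 618, 888
Δ³: 174, 222, 270
Δ⁴: 48, 48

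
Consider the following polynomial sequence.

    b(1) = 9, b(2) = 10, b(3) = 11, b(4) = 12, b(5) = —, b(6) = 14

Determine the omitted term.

Using the first 4 terms:
1, 1, 1
Constant first difference = 1.
Extend forward: 12 + 1 = 13

13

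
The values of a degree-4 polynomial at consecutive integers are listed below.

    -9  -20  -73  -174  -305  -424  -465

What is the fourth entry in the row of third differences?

66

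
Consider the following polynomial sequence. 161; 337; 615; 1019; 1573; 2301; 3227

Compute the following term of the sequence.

D1: 176 , 278 , 404 , 554 , 728 , 926
D2: 102 , 126 , 150 , 174 , 198
D3: 24 , 24 , 24 , 24
The third differences are constant (24).
198 + 24 = 222;  926 + 222 = 1148;  3227 + 1148 = 4375

4375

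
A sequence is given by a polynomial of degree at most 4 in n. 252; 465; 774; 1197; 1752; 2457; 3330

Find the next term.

D1: 213, 309, 423, 555, 705, 873
D2: 96, 114, 132, 150, 168
D3: 18, 18, 18, 18
The third differences are constant (18).
168 + 18 = 186;  873 + 186 = 1059;  3330 + 1059 = 4389

4389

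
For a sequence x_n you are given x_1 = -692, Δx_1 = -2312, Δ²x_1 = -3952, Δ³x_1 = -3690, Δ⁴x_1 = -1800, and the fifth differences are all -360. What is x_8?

-299578

Build the table forward from the leading diagonal:
Fifth differences: -360  -360  -360  -360  -360  -360  -360  -360
Fourth differences: -1800  -2160  -2520  -2880  -3240  -3600  -3960  -4320
Third differences: -3690  -5490  -7650  -10170  -13050  -16290  -19890  -23850
Second differences: -3952  -7642  -13132  -20782  -30952  -44002  -60292  -80182
First differences: -2312  -6264  -13906  -27038  -47820  -78772  -122774  -183066
x: -692  -3004  -9268  -23174  -50212  -98032  -176804  -299578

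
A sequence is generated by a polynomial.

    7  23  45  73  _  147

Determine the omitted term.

107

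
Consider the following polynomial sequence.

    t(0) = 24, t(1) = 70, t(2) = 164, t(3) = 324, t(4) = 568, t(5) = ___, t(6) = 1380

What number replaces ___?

Using the first 5 terms:
D1: 46, 94, 160, 244
D2: 48, 66, 84
D3: 18, 18
Constant third difference = 18.
Extend forward: 84 + 18 = 102;  244 + 102 = 346;  568 + 346 = 914

914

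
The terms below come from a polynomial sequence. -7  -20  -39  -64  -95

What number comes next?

D1: -13 , -19 , -25 , -31
D2: -6 , -6 , -6
Second differences constant at -6.
-31 − 6 = -37;  -95 − 37 = -132

-132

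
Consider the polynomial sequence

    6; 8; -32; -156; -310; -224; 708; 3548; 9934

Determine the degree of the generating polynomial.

2, -40, -124, -154, 86, 932, 2840, 6386
-42, -84, -30, 240, 846, 1908, 3546
-42, 54, 270, 606, 1062, 1638
96, 216, 336, 456, 576
120, 120, 120, 120
The fifth differences are constant, so the polynomial has degree 5.

5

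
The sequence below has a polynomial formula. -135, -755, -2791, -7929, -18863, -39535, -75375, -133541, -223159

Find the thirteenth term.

Δ: -620  -2036  -5138  -10934  -20672  -35840  -58166  -89618
Δ²: -1416  -3102  -5796  -9738  -15168  -22326  -31452
Δ³: -1686  -2694  -3942  -5430  -7158  -9126
Δ⁴: -1008  -1248  -1488  -1728  -1968
Δ⁵: -240  -240  -240  -240
Constant fifth difference = -240, so extend:
-1968 − 240 = -2208;  -9126 − 2208 = -11334;  -31452 − 11334 = -42786;  -89618 − 42786 = -132404;  -223159 − 132404 = -355563
-2208 − 240 = -2448;  -11334 − 2448 = -13782;  -42786 − 13782 = -56568;  -132404 − 56568 = -188972;  -355563 − 188972 = -544535
-2448 − 240 = -2688;  -13782 − 2688 = -16470;  -56568 − 16470 = -73038;  -188972 − 73038 = -262010;  -544535 − 262010 = -806545
-2688 − 240 = -2928;  -16470 − 2928 = -19398;  -73038 − 19398 = -92436;  -262010 − 92436 = -354446;  -806545 − 354446 = -1160991

-1160991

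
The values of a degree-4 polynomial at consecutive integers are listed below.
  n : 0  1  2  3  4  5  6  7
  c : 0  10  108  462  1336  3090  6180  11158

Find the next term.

18672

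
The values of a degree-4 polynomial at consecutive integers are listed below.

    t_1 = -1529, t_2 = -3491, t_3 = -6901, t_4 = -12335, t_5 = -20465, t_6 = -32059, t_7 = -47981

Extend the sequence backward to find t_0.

-535

-1962  -3410  -5434  -8130  -11594  -15922
-1448  -2024  -2696  -3464  -4328
-576  -672  -768  -864
-96  -96  -96
The fourth differences are constant at -96.
Work back: -576 + 96 = -480;  -1448 + 480 = -968;  -1962 + 968 = -994;  -1529 + 994 = -535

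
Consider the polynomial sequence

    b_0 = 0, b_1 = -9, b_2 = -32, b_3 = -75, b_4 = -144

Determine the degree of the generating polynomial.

Δ: -9, -23, -43, -69
Δ²: -14, -20, -26
Δ³: -6, -6
The third differences are constant, so the polynomial has degree 3.

3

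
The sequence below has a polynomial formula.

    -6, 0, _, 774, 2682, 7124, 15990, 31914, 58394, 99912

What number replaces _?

134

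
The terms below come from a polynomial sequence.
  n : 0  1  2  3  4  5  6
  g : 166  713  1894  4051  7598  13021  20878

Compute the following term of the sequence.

D1: 547, 1181, 2157, 3547, 5423, 7857
D2: 634, 976, 1390, 1876, 2434
D3: 342, 414, 486, 558
D4: 72, 72, 72
Constant fourth difference = 72, so extend:
558 + 72 = 630;  2434 + 630 = 3064;  7857 + 3064 = 10921;  20878 + 10921 = 31799

31799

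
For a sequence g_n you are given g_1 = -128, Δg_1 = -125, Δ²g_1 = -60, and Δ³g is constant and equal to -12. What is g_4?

-695

Build the table forward from the leading diagonal:
Third differences: -12  -12  -12  -12
Second differences: -60  -72  -84  -96
First differences: -125  -185  -257  -341
g: -128  -253  -438  -695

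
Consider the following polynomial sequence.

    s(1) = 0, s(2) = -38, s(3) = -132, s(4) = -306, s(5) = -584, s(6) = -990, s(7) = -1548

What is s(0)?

Δ: -38  -94  -174  -278  -406  -558
Δ²: -56  -80  -104  -128  -152
Δ³: -24  -24  -24  -24
The third differences are constant at -24.
Work back: -56 + 24 = -32;  -38 + 32 = -6;  0 + 6 = 6

6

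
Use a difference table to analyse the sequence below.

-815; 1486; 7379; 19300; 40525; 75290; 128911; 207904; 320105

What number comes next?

Δ: 2301 , 5893 , 11921 , 21225 , 34765 , 53621 , 78993 , 112201
Δ²: 3592 , 6028 , 9304 , 13540 , 18856 , 25372 , 33208
Δ³: 2436 , 3276 , 4236 , 5316 , 6516 , 7836
Δ⁴: 840 , 960 , 1080 , 1200 , 1320
Δ⁵: 120 , 120 , 120 , 120
Constant fifth difference = 120, so extend:
1320 + 120 = 1440;  7836 + 1440 = 9276;  33208 + 9276 = 42484;  112201 + 42484 = 154685;  320105 + 154685 = 474790

474790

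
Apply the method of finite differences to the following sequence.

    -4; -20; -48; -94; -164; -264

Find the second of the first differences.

First differences: -16, -28, -46, -70, -100
Second differences: -12, -18, -24, -30
Third differences: -6, -6, -6

-28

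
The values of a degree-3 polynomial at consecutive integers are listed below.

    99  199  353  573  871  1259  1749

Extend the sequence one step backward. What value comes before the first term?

Δ: 100  154  220  298  388  490
Δ²: 54  66  78  90  102
Δ³: 12  12  12  12
The third differences are constant at 12.
Work back: 54 − 12 = 42;  100 − 42 = 58;  99 − 58 = 41

41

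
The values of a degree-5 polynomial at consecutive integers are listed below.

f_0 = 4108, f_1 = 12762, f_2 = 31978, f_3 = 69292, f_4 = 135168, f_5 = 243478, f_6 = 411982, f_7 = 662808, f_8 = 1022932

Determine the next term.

1524658

First differences: 8654 , 19216 , 37314 , 65876 , 108310 , 168504 , 250826 , 360124
Second differences: 10562 , 18098 , 28562 , 42434 , 60194 , 82322 , 109298
Third differences: 7536 , 10464 , 13872 , 17760 , 22128 , 26976
Fourth differences: 2928 , 3408 , 3888 , 4368 , 4848
Fifth differences: 480 , 480 , 480 , 480
Fifth differences constant at 480.
4848 + 480 = 5328;  26976 + 5328 = 32304;  109298 + 32304 = 141602;  360124 + 141602 = 501726;  1022932 + 501726 = 1524658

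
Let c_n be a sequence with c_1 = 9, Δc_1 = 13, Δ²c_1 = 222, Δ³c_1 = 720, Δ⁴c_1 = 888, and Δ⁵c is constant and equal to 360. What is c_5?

Build the table forward from the leading diagonal:
D5: 360  360  360  360  360
D4: 888  1248  1608  1968  2328
D3: 720  1608  2856  4464  6432
D2: 222  942  2550  5406  9870
D1: 13  235  1177  3727  9133
c: 9  22  257  1434  5161

5161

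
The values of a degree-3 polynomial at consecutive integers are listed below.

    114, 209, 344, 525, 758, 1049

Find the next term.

95 , 135 , 181 , 233 , 291
40 , 46 , 52 , 58
6 , 6 , 6
Third differences constant at 6.
58 + 6 = 64;  291 + 64 = 355;  1049 + 355 = 1404

1404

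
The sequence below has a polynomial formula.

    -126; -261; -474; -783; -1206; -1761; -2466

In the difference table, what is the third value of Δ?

-309

D1: -135, -213, -309, -423, -555, -705
D2: -78, -96, -114, -132, -150
D3: -18, -18, -18, -18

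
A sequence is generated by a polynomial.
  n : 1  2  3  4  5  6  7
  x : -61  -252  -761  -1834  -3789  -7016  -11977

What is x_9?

-29309

Δ: -191 , -509 , -1073 , -1955 , -3227 , -4961
Δ²: -318 , -564 , -882 , -1272 , -1734
Δ³: -246 , -318 , -390 , -462
Δ⁴: -72 , -72 , -72
Constant fourth difference = -72, so extend:
-462 − 72 = -534;  -1734 − 534 = -2268;  -4961 − 2268 = -7229;  -11977 − 7229 = -19206
-534 − 72 = -606;  -2268 − 606 = -2874;  -7229 − 2874 = -10103;  -19206 − 10103 = -29309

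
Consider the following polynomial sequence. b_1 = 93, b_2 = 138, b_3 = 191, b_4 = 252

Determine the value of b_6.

398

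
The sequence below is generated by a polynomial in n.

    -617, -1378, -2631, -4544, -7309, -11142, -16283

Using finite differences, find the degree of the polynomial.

4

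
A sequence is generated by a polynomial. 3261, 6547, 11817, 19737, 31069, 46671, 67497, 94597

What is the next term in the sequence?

129117

3286  5270  7920  11332  15602  20826  27100
1984  2650  3412  4270  5224  6274
666  762  858  954  1050
96  96  96  96
Constant fourth difference = 96, so extend:
1050 + 96 = 1146;  6274 + 1146 = 7420;  27100 + 7420 = 34520;  94597 + 34520 = 129117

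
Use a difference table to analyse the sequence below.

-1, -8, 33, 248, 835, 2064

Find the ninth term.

13383

Δ: -7  41  215  587  1229
Δ²: 48  174  372  642
Δ³: 126  198  270
Δ⁴: 72  72
Constant fourth difference = 72, so extend:
270 + 72 = 342;  642 + 342 = 984;  1229 + 984 = 2213;  2064 + 2213 = 4277
342 + 72 = 414;  984 + 414 = 1398;  2213 + 1398 = 3611;  4277 + 3611 = 7888
414 + 72 = 486;  1398 + 486 = 1884;  3611 + 1884 = 5495;  7888 + 5495 = 13383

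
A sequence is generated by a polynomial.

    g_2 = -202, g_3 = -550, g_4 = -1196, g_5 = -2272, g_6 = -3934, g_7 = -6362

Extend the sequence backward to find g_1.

-44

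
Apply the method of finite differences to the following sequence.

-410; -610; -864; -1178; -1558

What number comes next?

Δ: -200, -254, -314, -380
Δ²: -54, -60, -66
Δ³: -6, -6
Third differences constant at -6.
-66 − 6 = -72;  -380 − 72 = -452;  -1558 − 452 = -2010

-2010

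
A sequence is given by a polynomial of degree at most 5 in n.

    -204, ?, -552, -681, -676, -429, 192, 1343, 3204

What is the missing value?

Using the last 7 terms:
Δ: -129, 5, 247, 621, 1151, 1861
Δ²: 134, 242, 374, 530, 710
Δ³: 108, 132, 156, 180
Δ⁴: 24, 24, 24
Constant fourth difference = 24.
Extend backward: 108 − 24 = 84;  134 − 84 = 50;  -129 − 50 = -179;  -552 + 179 = -373

-373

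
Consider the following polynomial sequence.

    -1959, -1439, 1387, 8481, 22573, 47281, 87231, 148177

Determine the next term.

237121

D1: 520  2826  7094  14092  24708  39950  60946
D2: 2306  4268  6998  10616  15242  20996
D3: 1962  2730  3618  4626  5754
D4: 768  888  1008  1128
D5: 120  120  120
The fifth differences are constant (120).
1128 + 120 = 1248;  5754 + 1248 = 7002;  20996 + 7002 = 27998;  60946 + 27998 = 88944;  148177 + 88944 = 237121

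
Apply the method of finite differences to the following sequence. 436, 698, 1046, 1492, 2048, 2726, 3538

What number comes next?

4496

D1: 262, 348, 446, 556, 678, 812
D2: 86, 98, 110, 122, 134
D3: 12, 12, 12, 12
The third differences are constant (12).
134 + 12 = 146;  812 + 146 = 958;  3538 + 958 = 4496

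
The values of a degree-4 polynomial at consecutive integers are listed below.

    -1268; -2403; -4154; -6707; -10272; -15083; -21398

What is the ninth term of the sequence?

-39692

-1135, -1751, -2553, -3565, -4811, -6315
-616, -802, -1012, -1246, -1504
-186, -210, -234, -258
-24, -24, -24
Fourth differences constant at -24.
-258 − 24 = -282;  -1504 − 282 = -1786;  -6315 − 1786 = -8101;  -21398 − 8101 = -29499
-282 − 24 = -306;  -1786 − 306 = -2092;  -8101 − 2092 = -10193;  -29499 − 10193 = -39692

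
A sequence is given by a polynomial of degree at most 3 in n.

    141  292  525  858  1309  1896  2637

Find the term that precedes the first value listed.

54

D1: 151  233  333  451  587  741
D2: 82  100  118  136  154
D3: 18  18  18  18
The third differences are constant at 18.
Work back: 82 − 18 = 64;  151 − 64 = 87;  141 − 87 = 54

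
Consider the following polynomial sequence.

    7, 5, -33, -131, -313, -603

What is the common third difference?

-24

First differences: -2, -38, -98, -182, -290
Second differences: -36, -60, -84, -108
Third differences: -24, -24, -24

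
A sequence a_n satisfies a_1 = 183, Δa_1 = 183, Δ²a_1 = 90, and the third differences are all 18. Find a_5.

1527

Build the table forward from the leading diagonal:
D3: 18  18  18  18  18
D2: 90  108  126  144  162
D1: 183  273  381  507  651
a: 183  366  639  1020  1527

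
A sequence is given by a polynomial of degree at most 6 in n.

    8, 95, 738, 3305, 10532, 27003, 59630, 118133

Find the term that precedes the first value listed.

-3

D1: 87  643  2567  7227  16471  32627  58503
D2: 556  1924  4660  9244  16156  25876
D3: 1368  2736  4584  6912  9720
D4: 1368  1848  2328  2808
D5: 480  480  480
The fifth differences are constant at 480.
Work back: 1368 − 480 = 888;  1368 − 888 = 480;  556 − 480 = 76;  87 − 76 = 11;  8 − 11 = -3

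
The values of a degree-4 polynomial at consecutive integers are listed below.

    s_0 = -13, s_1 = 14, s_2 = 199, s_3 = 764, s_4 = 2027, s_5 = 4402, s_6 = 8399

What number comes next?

14624

27, 185, 565, 1263, 2375, 3997
158, 380, 698, 1112, 1622
222, 318, 414, 510
96, 96, 96
Constant fourth difference = 96, so extend:
510 + 96 = 606;  1622 + 606 = 2228;  3997 + 2228 = 6225;  8399 + 6225 = 14624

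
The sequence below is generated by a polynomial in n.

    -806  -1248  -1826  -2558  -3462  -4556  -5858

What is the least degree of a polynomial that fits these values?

3

Δ: -442, -578, -732, -904, -1094, -1302
Δ²: -136, -154, -172, -190, -208
Δ³: -18, -18, -18, -18
The third differences are constant, so the polynomial has degree 3.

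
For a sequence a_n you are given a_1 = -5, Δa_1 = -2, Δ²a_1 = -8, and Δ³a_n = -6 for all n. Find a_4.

Build the table forward from the leading diagonal:
Δ³: -6, -6, -6, -6
Δ²: -8, -14, -20, -26
Δ: -2, -10, -24, -44
a: -5, -7, -17, -41

-41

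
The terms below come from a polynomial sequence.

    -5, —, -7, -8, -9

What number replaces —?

-6

Using the last 3 terms:
First differences: -1, -1
Constant first difference = -1.
Extend backward: -7 + 1 = -6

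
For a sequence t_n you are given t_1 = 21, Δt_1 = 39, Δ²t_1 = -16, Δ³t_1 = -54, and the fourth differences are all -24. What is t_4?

Build the table forward from the leading diagonal:
Fourth differences: -24, -24, -24, -24
Third differences: -54, -78, -102, -126
Second differences: -16, -70, -148, -250
First differences: 39, 23, -47, -195
t: 21, 60, 83, 36

36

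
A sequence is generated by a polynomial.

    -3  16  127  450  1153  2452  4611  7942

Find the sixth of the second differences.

1172

First differences: 19, 111, 323, 703, 1299, 2159, 3331
Second differences: 92, 212, 380, 596, 860, 1172
Third differences: 120, 168, 216, 264, 312
Fourth differences: 48, 48, 48, 48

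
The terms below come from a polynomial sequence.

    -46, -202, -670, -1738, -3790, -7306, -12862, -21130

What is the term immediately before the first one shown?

-156, -468, -1068, -2052, -3516, -5556, -8268
-312, -600, -984, -1464, -2040, -2712
-288, -384, -480, -576, -672
-96, -96, -96, -96
The fourth differences are constant at -96.
Work back: -288 + 96 = -192;  -312 + 192 = -120;  -156 + 120 = -36;  -46 + 36 = -10

-10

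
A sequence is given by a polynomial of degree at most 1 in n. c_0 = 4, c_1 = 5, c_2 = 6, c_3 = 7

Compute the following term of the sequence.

First differences: 1, 1, 1
Constant first difference = 1, so extend:
7 + 1 = 8

8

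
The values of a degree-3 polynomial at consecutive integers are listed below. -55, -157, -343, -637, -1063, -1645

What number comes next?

First differences: -102 , -186 , -294 , -426 , -582
Second differences: -84 , -108 , -132 , -156
Third differences: -24 , -24 , -24
The third differences are constant (-24).
-156 − 24 = -180;  -582 − 180 = -762;  -1645 − 762 = -2407

-2407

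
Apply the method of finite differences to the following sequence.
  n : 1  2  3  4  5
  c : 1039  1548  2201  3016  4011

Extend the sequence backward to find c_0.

509, 653, 815, 995
144, 162, 180
18, 18
The third differences are constant at 18.
Work back: 144 − 18 = 126;  509 − 126 = 383;  1039 − 383 = 656

656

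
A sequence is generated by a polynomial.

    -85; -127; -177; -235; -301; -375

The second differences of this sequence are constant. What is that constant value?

D1: -42, -50, -58, -66, -74
D2: -8, -8, -8, -8

-8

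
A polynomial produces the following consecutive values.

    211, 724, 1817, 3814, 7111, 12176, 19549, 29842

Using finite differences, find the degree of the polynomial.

4

513, 1093, 1997, 3297, 5065, 7373, 10293
580, 904, 1300, 1768, 2308, 2920
324, 396, 468, 540, 612
72, 72, 72, 72
The fourth differences are constant, so the polynomial has degree 4.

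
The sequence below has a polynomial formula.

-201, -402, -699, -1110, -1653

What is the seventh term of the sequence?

-3207

-201  -297  -411  -543
-96  -114  -132
-18  -18
The third differences are constant (-18).
-132 − 18 = -150;  -543 − 150 = -693;  -1653 − 693 = -2346
-150 − 18 = -168;  -693 − 168 = -861;  -2346 − 861 = -3207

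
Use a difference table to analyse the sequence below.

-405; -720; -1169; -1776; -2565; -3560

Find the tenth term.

Δ: -315, -449, -607, -789, -995
Δ²: -134, -158, -182, -206
Δ³: -24, -24, -24
Third differences constant at -24.
-206 − 24 = -230;  -995 − 230 = -1225;  -3560 − 1225 = -4785
-230 − 24 = -254;  -1225 − 254 = -1479;  -4785 − 1479 = -6264
-254 − 24 = -278;  -1479 − 278 = -1757;  -6264 − 1757 = -8021
-278 − 24 = -302;  -1757 − 302 = -2059;  -8021 − 2059 = -10080

-10080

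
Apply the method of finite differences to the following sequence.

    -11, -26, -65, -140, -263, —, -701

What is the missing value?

-446

Using the first 5 terms:
-15  -39  -75  -123
-24  -36  -48
-12  -12
Constant third difference = -12.
Extend forward: -48 − 12 = -60;  -123 − 60 = -183;  -263 − 183 = -446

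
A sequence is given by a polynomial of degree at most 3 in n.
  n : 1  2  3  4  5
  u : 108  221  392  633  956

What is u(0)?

D1: 113  171  241  323
D2: 58  70  82
D3: 12  12
The third differences are constant at 12.
Work back: 58 − 12 = 46;  113 − 46 = 67;  108 − 67 = 41

41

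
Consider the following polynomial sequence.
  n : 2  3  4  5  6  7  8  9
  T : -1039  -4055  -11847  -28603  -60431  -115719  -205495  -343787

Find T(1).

-171

Δ: -3016, -7792, -16756, -31828, -55288, -89776, -138292
Δ²: -4776, -8964, -15072, -23460, -34488, -48516
Δ³: -4188, -6108, -8388, -11028, -14028
Δ⁴: -1920, -2280, -2640, -3000
Δ⁵: -360, -360, -360
The fifth differences are constant at -360.
Work back: -1920 + 360 = -1560;  -4188 + 1560 = -2628;  -4776 + 2628 = -2148;  -3016 + 2148 = -868;  -1039 + 868 = -171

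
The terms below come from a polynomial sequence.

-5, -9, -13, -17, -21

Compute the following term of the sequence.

D1: -4 , -4 , -4 , -4
First differences constant at -4.
-21 − 4 = -25

-25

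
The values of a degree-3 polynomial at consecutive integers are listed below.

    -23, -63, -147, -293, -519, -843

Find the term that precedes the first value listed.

-9

-40, -84, -146, -226, -324
-44, -62, -80, -98
-18, -18, -18
The third differences are constant at -18.
Work back: -44 + 18 = -26;  -40 + 26 = -14;  -23 + 14 = -9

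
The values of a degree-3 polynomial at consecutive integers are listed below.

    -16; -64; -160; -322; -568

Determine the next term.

-916

-48, -96, -162, -246
-48, -66, -84
-18, -18
Constant third difference = -18, so extend:
-84 − 18 = -102;  -246 − 102 = -348;  -568 − 348 = -916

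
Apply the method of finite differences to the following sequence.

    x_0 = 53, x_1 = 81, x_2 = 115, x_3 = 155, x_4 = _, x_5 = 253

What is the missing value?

201

Using the first 4 terms:
First differences: 28, 34, 40
Second differences: 6, 6
Constant second difference = 6.
Extend forward: 40 + 6 = 46;  155 + 46 = 201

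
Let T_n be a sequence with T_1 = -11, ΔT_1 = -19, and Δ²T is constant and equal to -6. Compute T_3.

Build the table forward from the leading diagonal:
Δ²: -6, -6, -6
Δ: -19, -25, -31
T: -11, -30, -55

-55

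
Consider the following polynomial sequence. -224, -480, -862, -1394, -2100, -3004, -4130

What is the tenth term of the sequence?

Δ: -256  -382  -532  -706  -904  -1126
Δ²: -126  -150  -174  -198  -222
Δ³: -24  -24  -24  -24
Constant third difference = -24, so extend:
-222 − 24 = -246;  -1126 − 246 = -1372;  -4130 − 1372 = -5502
-246 − 24 = -270;  -1372 − 270 = -1642;  -5502 − 1642 = -7144
-270 − 24 = -294;  -1642 − 294 = -1936;  -7144 − 1936 = -9080

-9080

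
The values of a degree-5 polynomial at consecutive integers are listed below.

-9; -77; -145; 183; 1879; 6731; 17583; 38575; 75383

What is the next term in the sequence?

135459

First differences: -68 , -68 , 328 , 1696 , 4852 , 10852 , 20992 , 36808
Second differences: 0 , 396 , 1368 , 3156 , 6000 , 10140 , 15816
Third differences: 396 , 972 , 1788 , 2844 , 4140 , 5676
Fourth differences: 576 , 816 , 1056 , 1296 , 1536
Fifth differences: 240 , 240 , 240 , 240
Constant fifth difference = 240, so extend:
1536 + 240 = 1776;  5676 + 1776 = 7452;  15816 + 7452 = 23268;  36808 + 23268 = 60076;  75383 + 60076 = 135459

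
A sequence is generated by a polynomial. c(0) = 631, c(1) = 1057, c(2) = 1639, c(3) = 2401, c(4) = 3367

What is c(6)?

6007

First differences: 426 , 582 , 762 , 966
Second differences: 156 , 180 , 204
Third differences: 24 , 24
Constant third difference = 24, so extend:
204 + 24 = 228;  966 + 228 = 1194;  3367 + 1194 = 4561
228 + 24 = 252;  1194 + 252 = 1446;  4561 + 1446 = 6007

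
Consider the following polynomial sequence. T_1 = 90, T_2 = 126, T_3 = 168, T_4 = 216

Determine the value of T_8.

468

Δ: 36, 42, 48
Δ²: 6, 6
The second differences are constant (6).
48 + 6 = 54;  216 + 54 = 270
54 + 6 = 60;  270 + 60 = 330
60 + 6 = 66;  330 + 66 = 396
66 + 6 = 72;  396 + 72 = 468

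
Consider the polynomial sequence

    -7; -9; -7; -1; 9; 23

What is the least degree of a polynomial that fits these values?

2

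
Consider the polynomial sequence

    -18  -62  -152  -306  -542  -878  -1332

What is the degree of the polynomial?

3

Δ: -44, -90, -154, -236, -336, -454
Δ²: -46, -64, -82, -100, -118
Δ³: -18, -18, -18, -18
The third differences are constant, so the polynomial has degree 3.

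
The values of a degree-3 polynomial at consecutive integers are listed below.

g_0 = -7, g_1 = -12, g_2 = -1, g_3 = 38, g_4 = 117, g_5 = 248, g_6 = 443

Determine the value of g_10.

2103

Δ: -5, 11, 39, 79, 131, 195
Δ²: 16, 28, 40, 52, 64
Δ³: 12, 12, 12, 12
Constant third difference = 12, so extend:
64 + 12 = 76;  195 + 76 = 271;  443 + 271 = 714
76 + 12 = 88;  271 + 88 = 359;  714 + 359 = 1073
88 + 12 = 100;  359 + 100 = 459;  1073 + 459 = 1532
100 + 12 = 112;  459 + 112 = 571;  1532 + 571 = 2103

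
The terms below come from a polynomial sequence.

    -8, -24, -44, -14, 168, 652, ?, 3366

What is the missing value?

Using the first 6 terms:
-16  -20  30  182  484
-4  50  152  302
54  102  150
48  48
Constant fourth difference = 48.
Extend forward: 150 + 48 = 198;  302 + 198 = 500;  484 + 500 = 984;  652 + 984 = 1636

1636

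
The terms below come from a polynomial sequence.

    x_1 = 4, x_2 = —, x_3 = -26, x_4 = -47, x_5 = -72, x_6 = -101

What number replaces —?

-9

Using the last 4 terms:
-21, -25, -29
-4, -4
Constant second difference = -4.
Extend backward: -21 + 4 = -17;  -26 + 17 = -9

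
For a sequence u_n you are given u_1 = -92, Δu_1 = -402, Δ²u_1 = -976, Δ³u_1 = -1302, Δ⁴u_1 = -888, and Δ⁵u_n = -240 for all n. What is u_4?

Build the table forward from the leading diagonal:
D5: -240, -240, -240, -240
D4: -888, -1128, -1368, -1608
D3: -1302, -2190, -3318, -4686
D2: -976, -2278, -4468, -7786
D1: -402, -1378, -3656, -8124
u: -92, -494, -1872, -5528

-5528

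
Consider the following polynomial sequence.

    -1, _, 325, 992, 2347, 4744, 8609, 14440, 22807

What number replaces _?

Using the last 7 terms:
First differences: 667, 1355, 2397, 3865, 5831, 8367
Second differences: 688, 1042, 1468, 1966, 2536
Third differences: 354, 426, 498, 570
Fourth differences: 72, 72, 72
Constant fourth difference = 72.
Extend backward: 354 − 72 = 282;  688 − 282 = 406;  667 − 406 = 261;  325 − 261 = 64

64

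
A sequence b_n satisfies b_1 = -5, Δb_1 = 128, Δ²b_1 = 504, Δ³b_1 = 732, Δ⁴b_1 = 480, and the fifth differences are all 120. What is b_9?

96443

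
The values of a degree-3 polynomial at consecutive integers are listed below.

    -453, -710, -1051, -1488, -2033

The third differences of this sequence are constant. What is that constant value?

-12

D1: -257, -341, -437, -545
D2: -84, -96, -108
D3: -12, -12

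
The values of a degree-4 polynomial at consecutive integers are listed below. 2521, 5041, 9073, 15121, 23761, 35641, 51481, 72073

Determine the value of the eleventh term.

171361

Δ: 2520, 4032, 6048, 8640, 11880, 15840, 20592
Δ²: 1512, 2016, 2592, 3240, 3960, 4752
Δ³: 504, 576, 648, 720, 792
Δ⁴: 72, 72, 72, 72
The fourth differences are constant (72).
792 + 72 = 864;  4752 + 864 = 5616;  20592 + 5616 = 26208;  72073 + 26208 = 98281
864 + 72 = 936;  5616 + 936 = 6552;  26208 + 6552 = 32760;  98281 + 32760 = 131041
936 + 72 = 1008;  6552 + 1008 = 7560;  32760 + 7560 = 40320;  131041 + 40320 = 171361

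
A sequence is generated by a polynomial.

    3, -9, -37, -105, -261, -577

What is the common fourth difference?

-24

First differences: -12, -28, -68, -156, -316
Second differences: -16, -40, -88, -160
Third differences: -24, -48, -72
Fourth differences: -24, -24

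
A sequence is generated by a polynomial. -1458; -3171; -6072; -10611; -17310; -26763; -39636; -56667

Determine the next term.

-78666

D1: -1713, -2901, -4539, -6699, -9453, -12873, -17031
D2: -1188, -1638, -2160, -2754, -3420, -4158
D3: -450, -522, -594, -666, -738
D4: -72, -72, -72, -72
The fourth differences are constant (-72).
-738 − 72 = -810;  -4158 − 810 = -4968;  -17031 − 4968 = -21999;  -56667 − 21999 = -78666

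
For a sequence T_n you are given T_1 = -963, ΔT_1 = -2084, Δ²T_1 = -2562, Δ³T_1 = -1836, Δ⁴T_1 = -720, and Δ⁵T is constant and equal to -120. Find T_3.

-7693

Build the table forward from the leading diagonal:
Fifth differences: -120  -120  -120
Fourth differences: -720  -840  -960
Third differences: -1836  -2556  -3396
Second differences: -2562  -4398  -6954
First differences: -2084  -4646  -9044
T: -963  -3047  -7693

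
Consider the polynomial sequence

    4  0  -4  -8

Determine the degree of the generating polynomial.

1

Δ: -4, -4, -4
The first differences are constant, so the polynomial has degree 1.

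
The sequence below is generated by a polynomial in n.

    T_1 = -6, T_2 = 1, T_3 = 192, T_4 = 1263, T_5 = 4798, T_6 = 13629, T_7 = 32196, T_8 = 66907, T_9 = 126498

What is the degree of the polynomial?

5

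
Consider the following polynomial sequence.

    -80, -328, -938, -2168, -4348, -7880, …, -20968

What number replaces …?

Using the first 6 terms:
-248  -610  -1230  -2180  -3532
-362  -620  -950  -1352
-258  -330  -402
-72  -72
Constant fourth difference = -72.
Extend forward: -402 − 72 = -474;  -1352 − 474 = -1826;  -3532 − 1826 = -5358;  -7880 − 5358 = -13238

-13238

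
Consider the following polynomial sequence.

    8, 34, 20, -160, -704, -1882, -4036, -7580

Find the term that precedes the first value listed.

D1: 26  -14  -180  -544  -1178  -2154  -3544
D2: -40  -166  -364  -634  -976  -1390
D3: -126  -198  -270  -342  -414
D4: -72  -72  -72  -72
The fourth differences are constant at -72.
Work back: -126 + 72 = -54;  -40 + 54 = 14;  26 − 14 = 12;  8 − 12 = -4

-4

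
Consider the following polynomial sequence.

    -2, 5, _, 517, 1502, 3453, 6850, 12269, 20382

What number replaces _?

114

Using the last 6 terms:
First differences: 985  1951  3397  5419  8113
Second differences: 966  1446  2022  2694
Third differences: 480  576  672
Fourth differences: 96  96
Constant fourth difference = 96.
Extend backward: 480 − 96 = 384;  966 − 384 = 582;  985 − 582 = 403;  517 − 403 = 114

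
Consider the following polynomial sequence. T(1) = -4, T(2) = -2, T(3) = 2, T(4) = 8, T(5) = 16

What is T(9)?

Δ: 2, 4, 6, 8
Δ²: 2, 2, 2
The second differences are constant (2).
8 + 2 = 10;  16 + 10 = 26
10 + 2 = 12;  26 + 12 = 38
12 + 2 = 14;  38 + 14 = 52
14 + 2 = 16;  52 + 16 = 68

68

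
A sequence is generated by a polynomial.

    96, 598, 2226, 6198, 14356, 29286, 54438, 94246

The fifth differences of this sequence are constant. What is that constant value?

120

First differences: 502, 1628, 3972, 8158, 14930, 25152, 39808
Second differences: 1126, 2344, 4186, 6772, 10222, 14656
Third differences: 1218, 1842, 2586, 3450, 4434
Fourth differences: 624, 744, 864, 984
Fifth differences: 120, 120, 120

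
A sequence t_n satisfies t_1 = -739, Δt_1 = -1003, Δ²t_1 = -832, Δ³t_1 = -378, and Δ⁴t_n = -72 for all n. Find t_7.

Build the table forward from the leading diagonal:
Fourth differences: -72  -72  -72  -72  -72  -72  -72
Third differences: -378  -450  -522  -594  -666  -738  -810
Second differences: -832  -1210  -1660  -2182  -2776  -3442  -4180
First differences: -1003  -1835  -3045  -4705  -6887  -9663  -13105
t: -739  -1742  -3577  -6622  -11327  -18214  -27877

-27877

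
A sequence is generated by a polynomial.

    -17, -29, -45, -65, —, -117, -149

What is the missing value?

-89

Using the first 4 terms:
-12  -16  -20
-4  -4
Constant second difference = -4.
Extend forward: -20 − 4 = -24;  -65 − 24 = -89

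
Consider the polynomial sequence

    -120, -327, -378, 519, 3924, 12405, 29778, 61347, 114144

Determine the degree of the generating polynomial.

5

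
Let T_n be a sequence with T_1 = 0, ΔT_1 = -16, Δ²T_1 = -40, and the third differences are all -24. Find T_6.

Build the table forward from the leading diagonal:
Δ³: -24, -24, -24, -24, -24, -24
Δ²: -40, -64, -88, -112, -136, -160
Δ: -16, -56, -120, -208, -320, -456
T: 0, -16, -72, -192, -400, -720

-720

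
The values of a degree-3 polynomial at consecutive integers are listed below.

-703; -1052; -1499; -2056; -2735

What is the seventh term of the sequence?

-4507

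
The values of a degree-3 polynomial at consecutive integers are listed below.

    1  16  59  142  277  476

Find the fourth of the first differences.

135

Δ: 15, 43, 83, 135, 199
Δ²: 28, 40, 52, 64
Δ³: 12, 12, 12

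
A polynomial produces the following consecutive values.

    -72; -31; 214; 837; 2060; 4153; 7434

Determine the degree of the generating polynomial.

First differences: 41, 245, 623, 1223, 2093, 3281
Second differences: 204, 378, 600, 870, 1188
Third differences: 174, 222, 270, 318
Fourth differences: 48, 48, 48
The fourth differences are constant, so the polynomial has degree 4.

4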